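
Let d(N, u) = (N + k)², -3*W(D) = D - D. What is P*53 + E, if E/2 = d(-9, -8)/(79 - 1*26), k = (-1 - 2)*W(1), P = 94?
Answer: 264208/53 ≈ 4985.1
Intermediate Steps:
W(D) = 0 (W(D) = -(D - D)/3 = -⅓*0 = 0)
k = 0 (k = (-1 - 2)*0 = -3*0 = 0)
d(N, u) = N² (d(N, u) = (N + 0)² = N²)
E = 162/53 (E = 2*((-9)²/(79 - 1*26)) = 2*(81/(79 - 26)) = 2*(81/53) = 162/53 ≈ 3.0566)
P*53 + E = 94*53 + 162/53 = 4982 + 162/53 = 264208/53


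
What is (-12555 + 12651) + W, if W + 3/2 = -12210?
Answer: -24231/2 ≈ -12116.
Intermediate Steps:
W = -24423/2 (W = -3/2 - 12210 = -24423/2 ≈ -12212.)
(-12555 + 12651) + W = (-12555 + 12651) - 24423/2 = 96 - 24423/2 = -24231/2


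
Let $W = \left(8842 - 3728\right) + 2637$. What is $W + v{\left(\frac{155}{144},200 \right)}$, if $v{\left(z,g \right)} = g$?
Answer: $7951$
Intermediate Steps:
$W = 7751$ ($W = 5114 + 2637 = 7751$)
$W + v{\left(\frac{155}{144},200 \right)} = 7751 + 200 = 7951$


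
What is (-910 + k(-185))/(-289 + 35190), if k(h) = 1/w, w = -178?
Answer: -161981/6212378 ≈ -0.026074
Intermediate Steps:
k(h) = -1/178 (k(h) = 1/(-178) = -1/178)
(-910 + k(-185))/(-289 + 35190) = (-910 - 1/178)/(-289 + 35190) = -161981/178/34901 = -161981/178*1/34901 = -161981/6212378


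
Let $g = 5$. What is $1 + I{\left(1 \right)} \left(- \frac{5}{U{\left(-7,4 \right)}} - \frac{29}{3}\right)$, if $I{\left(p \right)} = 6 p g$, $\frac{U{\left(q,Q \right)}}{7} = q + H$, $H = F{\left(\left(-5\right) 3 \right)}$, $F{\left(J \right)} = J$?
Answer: $- \frac{22178}{77} \approx -288.03$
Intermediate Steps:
$H = -15$ ($H = \left(-5\right) 3 = -15$)
$U{\left(q,Q \right)} = -105 + 7 q$ ($U{\left(q,Q \right)} = 7 \left(q - 15\right) = 7 \left(-15 + q\right) = -105 + 7 q$)
$I{\left(p \right)} = 30 p$ ($I{\left(p \right)} = 6 p 5 = 30 p$)
$1 + I{\left(1 \right)} \left(- \frac{5}{U{\left(-7,4 \right)}} - \frac{29}{3}\right) = 1 + 30 \cdot 1 \left(- \frac{5}{-105 + 7 \left(-7\right)} - \frac{29}{3}\right) = 1 + 30 \left(- \frac{5}{-105 - 49} - \frac{29}{3}\right) = 1 + 30 \left(- \frac{5}{-154} - \frac{29}{3}\right) = 1 + 30 \left(\left(-5\right) \left(- \frac{1}{154}\right) - \frac{29}{3}\right) = 1 + 30 \left(\frac{5}{154} - \frac{29}{3}\right) = 1 + 30 \left(- \frac{4451}{462}\right) = 1 - \frac{22255}{77} = - \frac{22178}{77}$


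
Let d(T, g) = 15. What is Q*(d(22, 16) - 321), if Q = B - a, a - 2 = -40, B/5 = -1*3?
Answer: -7038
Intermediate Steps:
B = -15 (B = 5*(-1*3) = 5*(-3) = -15)
a = -38 (a = 2 - 40 = -38)
Q = 23 (Q = -15 - 1*(-38) = -15 + 38 = 23)
Q*(d(22, 16) - 321) = 23*(15 - 321) = 23*(-306) = -7038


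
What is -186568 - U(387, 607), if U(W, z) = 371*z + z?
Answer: -412372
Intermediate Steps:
U(W, z) = 372*z
-186568 - U(387, 607) = -186568 - 372*607 = -186568 - 1*225804 = -186568 - 225804 = -412372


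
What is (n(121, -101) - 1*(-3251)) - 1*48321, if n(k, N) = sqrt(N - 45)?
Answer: -45070 + I*sqrt(146) ≈ -45070.0 + 12.083*I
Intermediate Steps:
n(k, N) = sqrt(-45 + N)
(n(121, -101) - 1*(-3251)) - 1*48321 = (sqrt(-45 - 101) - 1*(-3251)) - 1*48321 = (sqrt(-146) + 3251) - 48321 = (I*sqrt(146) + 3251) - 48321 = (3251 + I*sqrt(146)) - 48321 = -45070 + I*sqrt(146)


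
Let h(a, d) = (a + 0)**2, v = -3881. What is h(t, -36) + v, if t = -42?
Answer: -2117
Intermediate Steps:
h(a, d) = a**2
h(t, -36) + v = (-42)**2 - 3881 = 1764 - 3881 = -2117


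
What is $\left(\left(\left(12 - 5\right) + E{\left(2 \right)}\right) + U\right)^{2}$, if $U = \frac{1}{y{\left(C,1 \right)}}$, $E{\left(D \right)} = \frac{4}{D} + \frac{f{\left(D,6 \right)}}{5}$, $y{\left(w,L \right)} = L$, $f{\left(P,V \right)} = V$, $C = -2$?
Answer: $\frac{3136}{25} \approx 125.44$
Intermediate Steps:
$E{\left(D \right)} = \frac{6}{5} + \frac{4}{D}$ ($E{\left(D \right)} = \frac{4}{D} + \frac{6}{5} = \frac{6}{5} + \frac{4}{D}$)
$U = 1$ ($U = 1^{-1} = 1$)
$\left(\left(\left(12 - 5\right) + E{\left(2 \right)}\right) + U\right)^{2} = \left(\left(\left(12 - 5\right) + \left(\frac{6}{5} + \frac{4}{2}\right)\right) + 1\right)^{2} = \left(\left(\left(12 - 5\right) + \left(\frac{6}{5} + 4 \cdot \frac{1}{2}\right)\right) + 1\right)^{2} = \left(\left(7 + \left(\frac{6}{5} + 2\right)\right) + 1\right)^{2} = \left(\left(7 + \frac{16}{5}\right) + 1\right)^{2} = \left(\frac{51}{5} + 1\right)^{2} = \left(\frac{56}{5}\right)^{2} = \frac{3136}{25}$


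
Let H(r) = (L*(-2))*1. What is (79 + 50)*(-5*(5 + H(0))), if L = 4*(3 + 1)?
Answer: 17415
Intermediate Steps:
L = 16 (L = 4*4 = 16)
H(r) = -32 (H(r) = (16*(-2))*1 = -32*1 = -32)
(79 + 50)*(-5*(5 + H(0))) = (79 + 50)*(-5*(5 - 32)) = 129*(-5*(-27)) = 129*135 = 17415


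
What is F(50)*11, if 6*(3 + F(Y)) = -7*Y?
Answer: -2024/3 ≈ -674.67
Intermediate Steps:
F(Y) = -3 - 7*Y/6 (F(Y) = -3 + (-7*Y)/6 = -3 - 7*Y/6)
F(50)*11 = (-3 - 7/6*50)*11 = (-3 - 175/3)*11 = -184/3*11 = -2024/3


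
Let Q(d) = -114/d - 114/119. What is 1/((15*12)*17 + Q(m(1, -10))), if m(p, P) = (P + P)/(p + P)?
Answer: 1190/3579213 ≈ 0.00033248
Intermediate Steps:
m(p, P) = 2*P/(P + p) (m(p, P) = (2*P)/(P + p) = 2*P/(P + p))
Q(d) = -114/119 - 114/d (Q(d) = -114/d - 114*1/119 = -114/d - 114/119 = -114/119 - 114/d)
1/((15*12)*17 + Q(m(1, -10))) = 1/((15*12)*17 + (-114/119 - 114/(2*(-10)/(-10 + 1)))) = 1/(180*17 + (-114/119 - 114/(2*(-10)/(-9)))) = 1/(3060 + (-114/119 - 114/(2*(-10)*(-⅑)))) = 1/(3060 + (-114/119 - 114/20/9)) = 1/(3060 + (-114/119 - 114*9/20)) = 1/(3060 + (-114/119 - 513/10)) = 1/(3060 - 62187/1190) = 1/(3579213/1190) = 1190/3579213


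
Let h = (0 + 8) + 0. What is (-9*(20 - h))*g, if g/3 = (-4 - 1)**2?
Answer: -8100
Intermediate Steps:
h = 8 (h = 8 + 0 = 8)
g = 75 (g = 3*(-4 - 1)**2 = 3*(-5)**2 = 3*25 = 75)
(-9*(20 - h))*g = -9*(20 - 1*8)*75 = -9*(20 - 8)*75 = -9*12*75 = -108*75 = -8100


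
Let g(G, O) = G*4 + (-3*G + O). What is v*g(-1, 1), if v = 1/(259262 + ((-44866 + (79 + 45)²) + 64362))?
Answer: 0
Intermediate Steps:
g(G, O) = G + O (g(G, O) = 4*G + (O - 3*G) = G + O)
v = 1/294134 (v = 1/(259262 + ((-44866 + 124²) + 64362)) = 1/(259262 + ((-44866 + 15376) + 64362)) = 1/(259262 + (-29490 + 64362)) = 1/(259262 + 34872) = 1/294134 ≈ 3.3998e-6)
v*g(-1, 1) = (-1 + 1)/294134 = (1/294134)*0 = 0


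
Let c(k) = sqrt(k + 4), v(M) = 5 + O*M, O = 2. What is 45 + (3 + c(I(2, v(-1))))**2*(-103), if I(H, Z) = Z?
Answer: -1603 - 618*sqrt(7) ≈ -3238.1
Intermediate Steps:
v(M) = 5 + 2*M
c(k) = sqrt(4 + k)
45 + (3 + c(I(2, v(-1))))**2*(-103) = 45 + (3 + sqrt(4 + (5 + 2*(-1))))**2*(-103) = 45 + (3 + sqrt(4 + (5 - 2)))**2*(-103) = 45 + (3 + sqrt(4 + 3))**2*(-103) = 45 + (3 + sqrt(7))**2*(-103) = 45 - 103*(3 + sqrt(7))**2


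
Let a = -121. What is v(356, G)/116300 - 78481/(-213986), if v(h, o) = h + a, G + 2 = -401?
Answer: 917762701/2488657180 ≈ 0.36878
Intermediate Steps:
G = -403 (G = -2 - 401 = -403)
v(h, o) = -121 + h (v(h, o) = h - 121 = -121 + h)
v(356, G)/116300 - 78481/(-213986) = (-121 + 356)/116300 - 78481/(-213986) = 235*(1/116300) - 78481*(-1/213986) = 47/23260 + 78481/213986 = 917762701/2488657180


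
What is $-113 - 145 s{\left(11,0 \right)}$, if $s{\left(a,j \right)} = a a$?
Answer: $-17658$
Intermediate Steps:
$s{\left(a,j \right)} = a^{2}$
$-113 - 145 s{\left(11,0 \right)} = -113 - 145 \cdot 11^{2} = -113 - 17545 = -17658$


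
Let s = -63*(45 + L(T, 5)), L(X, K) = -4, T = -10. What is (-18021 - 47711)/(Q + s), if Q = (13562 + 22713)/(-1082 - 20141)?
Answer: 348757559/13713821 ≈ 25.431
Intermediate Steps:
Q = -36275/21223 (Q = 36275/(-21223) = 36275*(-1/21223) = -36275/21223 ≈ -1.7092)
s = -2583 (s = -63*(45 - 4) = -63*41 = -2583)
(-18021 - 47711)/(Q + s) = (-18021 - 47711)/(-36275/21223 - 2583) = -65732/(-54855284/21223) = -65732*(-21223/54855284) = 348757559/13713821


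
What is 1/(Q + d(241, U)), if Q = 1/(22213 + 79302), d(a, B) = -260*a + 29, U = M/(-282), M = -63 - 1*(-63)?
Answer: -101515/6357985964 ≈ -1.5967e-5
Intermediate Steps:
M = 0 (M = -63 + 63 = 0)
U = 0 (U = 0/(-282) = 0*(-1/282) = 0)
d(a, B) = 29 - 260*a
Q = 1/101515 ≈ 9.8508e-6
1/(Q + d(241, U)) = 1/(1/101515 + (29 - 260*241)) = 1/(1/101515 + (29 - 62660)) = 1/(1/101515 - 62631) = 1/(-6357985964/101515) = -101515/6357985964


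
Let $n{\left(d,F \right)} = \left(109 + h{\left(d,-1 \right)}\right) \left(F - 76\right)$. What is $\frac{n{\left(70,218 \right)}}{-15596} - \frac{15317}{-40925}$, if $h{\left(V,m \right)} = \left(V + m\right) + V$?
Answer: $- \frac{300582717}{159566575} \approx -1.8837$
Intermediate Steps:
$h{\left(V,m \right)} = m + 2 V$
$n{\left(d,F \right)} = \left(-76 + F\right) \left(108 + 2 d\right)$ ($n{\left(d,F \right)} = \left(109 + \left(-1 + 2 d\right)\right) \left(F - 76\right) = \left(108 + 2 d\right) \left(-76 + F\right) = \left(-76 + F\right) \left(108 + 2 d\right)$)
$\frac{n{\left(70,218 \right)}}{-15596} - \frac{15317}{-40925} = \frac{-8208 - 10640 + 108 \cdot 218 + 2 \cdot 218 \cdot 70}{-15596} - \frac{15317}{-40925} = \left(-8208 - 10640 + 23544 + 30520\right) \left(- \frac{1}{15596}\right) - - \frac{15317}{40925} = 35216 \left(- \frac{1}{15596}\right) + \frac{15317}{40925} = - \frac{8804}{3899} + \frac{15317}{40925} = - \frac{300582717}{159566575}$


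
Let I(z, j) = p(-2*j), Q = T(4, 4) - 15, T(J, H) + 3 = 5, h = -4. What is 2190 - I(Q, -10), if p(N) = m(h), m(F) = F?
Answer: 2194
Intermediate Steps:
T(J, H) = 2 (T(J, H) = -3 + 5 = 2)
p(N) = -4
Q = -13 (Q = 2 - 15 = -13)
I(z, j) = -4
2190 - I(Q, -10) = 2190 - 1*(-4) = 2190 + 4 = 2194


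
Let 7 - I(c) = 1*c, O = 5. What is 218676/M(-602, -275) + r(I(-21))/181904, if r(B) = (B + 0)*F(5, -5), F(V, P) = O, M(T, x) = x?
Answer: -9944500151/12505900 ≈ -795.18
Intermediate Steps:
I(c) = 7 - c
F(V, P) = 5
r(B) = 5*B (r(B) = (B + 0)*5 = B*5 = 5*B)
218676/M(-602, -275) + r(I(-21))/181904 = 218676/(-275) + (5*(7 - 1*(-21)))/181904 = 218676*(-1/275) + (5*(7 + 21))*(1/181904) = -218676/275 + (5*28)*(1/181904) = -218676/275 + 140*(1/181904) = -218676/275 + 35/45476 = -9944500151/12505900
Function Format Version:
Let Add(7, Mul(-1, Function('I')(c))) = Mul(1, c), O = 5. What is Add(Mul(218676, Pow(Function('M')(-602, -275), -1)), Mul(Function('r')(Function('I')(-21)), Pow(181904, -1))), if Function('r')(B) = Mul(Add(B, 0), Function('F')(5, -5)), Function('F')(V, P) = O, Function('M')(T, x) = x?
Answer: Rational(-9944500151, 12505900) ≈ -795.18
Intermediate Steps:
Function('I')(c) = Add(7, Mul(-1, c)) (Function('I')(c) = Add(7, Mul(-1, Mul(1, c))) = Add(7, Mul(-1, c)))
Function('F')(V, P) = 5
Function('r')(B) = Mul(5, B) (Function('r')(B) = Mul(Add(B, 0), 5) = Mul(B, 5) = Mul(5, B))
Add(Mul(218676, Pow(Function('M')(-602, -275), -1)), Mul(Function('r')(Function('I')(-21)), Pow(181904, -1))) = Add(Mul(218676, Pow(-275, -1)), Mul(Mul(5, Add(7, Mul(-1, -21))), Pow(181904, -1))) = Add(Mul(218676, Rational(-1, 275)), Mul(Mul(5, Add(7, 21)), Rational(1, 181904))) = Add(Rational(-218676, 275), Mul(Mul(5, 28), Rational(1, 181904))) = Add(Rational(-218676, 275), Mul(140, Rational(1, 181904))) = Add(Rational(-218676, 275), Rational(35, 45476)) = Rational(-9944500151, 12505900)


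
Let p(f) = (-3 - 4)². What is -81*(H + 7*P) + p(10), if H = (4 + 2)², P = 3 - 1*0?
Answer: -4568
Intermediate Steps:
P = 3 (P = 3 + 0 = 3)
p(f) = 49 (p(f) = (-7)² = 49)
H = 36 (H = 6² = 36)
-81*(H + 7*P) + p(10) = -81*(36 + 7*3) + 49 = -81*(36 + 21) + 49 = -81*57 + 49 = -4617 + 49 = -4568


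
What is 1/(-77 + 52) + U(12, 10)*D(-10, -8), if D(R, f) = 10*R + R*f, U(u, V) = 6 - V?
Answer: 1999/25 ≈ 79.960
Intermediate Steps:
1/(-77 + 52) + U(12, 10)*D(-10, -8) = 1/(-77 + 52) + (6 - 1*10)*(-10*(10 - 8)) = 1/(-25) + (6 - 10)*(-10*2) = -1/25 - 4*(-20) = -1/25 + 80 = 1999/25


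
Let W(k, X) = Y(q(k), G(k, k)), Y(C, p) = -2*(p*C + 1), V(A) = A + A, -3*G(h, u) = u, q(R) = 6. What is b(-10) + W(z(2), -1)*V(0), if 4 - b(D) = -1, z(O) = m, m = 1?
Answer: 5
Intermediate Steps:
z(O) = 1
G(h, u) = -u/3
b(D) = 5 (b(D) = 4 - 1*(-1) = 4 + 1 = 5)
V(A) = 2*A
Y(C, p) = -2 - 2*C*p (Y(C, p) = -2*(C*p + 1) = -2*(1 + C*p) = -2 - 2*C*p)
W(k, X) = -2 + 4*k (W(k, X) = -2 - 2*6*(-k/3) = -2 + 4*k)
b(-10) + W(z(2), -1)*V(0) = 5 + (-2 + 4*1)*(2*0) = 5 + (-2 + 4)*0 = 5 + 2*0 = 5 + 0 = 5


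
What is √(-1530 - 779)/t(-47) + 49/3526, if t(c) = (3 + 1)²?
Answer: 49/3526 + I*√2309/16 ≈ 0.013897 + 3.0033*I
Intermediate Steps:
t(c) = 16 (t(c) = 4² = 16)
√(-1530 - 779)/t(-47) + 49/3526 = √(-1530 - 779)/16 + 49/3526 = √(-2309)*(1/16) + 49*(1/3526) = (I*√2309)*(1/16) + 49/3526 = I*√2309/16 + 49/3526 = 49/3526 + I*√2309/16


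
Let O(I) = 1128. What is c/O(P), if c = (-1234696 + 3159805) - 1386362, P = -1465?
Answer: 538747/1128 ≈ 477.61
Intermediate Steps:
c = 538747 (c = 1925109 - 1386362 = 538747)
c/O(P) = 538747/1128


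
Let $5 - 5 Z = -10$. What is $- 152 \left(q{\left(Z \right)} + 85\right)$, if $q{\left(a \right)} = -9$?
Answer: $-11552$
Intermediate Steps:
$Z = 3$ ($Z = 1 - -2 = 1 + 2 = 3$)
$- 152 \left(q{\left(Z \right)} + 85\right) = - 152 \left(-9 + 85\right) = \left(-152\right) 76 = -11552$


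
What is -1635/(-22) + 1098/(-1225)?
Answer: 1978719/26950 ≈ 73.422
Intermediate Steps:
-1635/(-22) + 1098/(-1225) = -1635*(-1/22) + 1098*(-1/1225) = 1635/22 - 1098/1225 = 1978719/26950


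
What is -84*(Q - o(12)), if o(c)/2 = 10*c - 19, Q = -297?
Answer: 41916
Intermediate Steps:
o(c) = -38 + 20*c (o(c) = 2*(10*c - 19) = 2*(-19 + 10*c) = -38 + 20*c)
-84*(Q - o(12)) = -84*(-297 - (-38 + 20*12)) = -84*(-297 - (-38 + 240)) = -84*(-297 - 1*202) = -84*(-297 - 202) = -84*(-499) = 41916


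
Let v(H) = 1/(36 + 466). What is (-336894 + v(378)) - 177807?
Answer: -258379901/502 ≈ -5.1470e+5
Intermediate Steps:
v(H) = 1/502
(-336894 + v(378)) - 177807 = (-336894 + 1/502) - 177807 = -169120787/502 - 177807 = -258379901/502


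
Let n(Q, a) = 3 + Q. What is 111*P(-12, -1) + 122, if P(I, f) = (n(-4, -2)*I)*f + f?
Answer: -1321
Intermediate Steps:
P(I, f) = f - I*f (P(I, f) = ((3 - 4)*I)*f + f = (-I)*f + f = -I*f + f = f - I*f)
111*P(-12, -1) + 122 = 111*(-(1 - 1*(-12))) + 122 = 111*(-(1 + 12)) + 122 = 111*(-1*13) + 122 = 111*(-13) + 122 = -1443 + 122 = -1321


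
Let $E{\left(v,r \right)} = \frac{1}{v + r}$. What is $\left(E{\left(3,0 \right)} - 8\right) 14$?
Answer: $- \frac{322}{3} \approx -107.33$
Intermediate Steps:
$E{\left(v,r \right)} = \frac{1}{r + v}$
$\left(E{\left(3,0 \right)} - 8\right) 14 = \left(\frac{1}{0 + 3} - 8\right) 14 = \left(\frac{1}{3} - 8\right) 14 = \left(- \frac{23}{3}\right) 14 = - \frac{322}{3}$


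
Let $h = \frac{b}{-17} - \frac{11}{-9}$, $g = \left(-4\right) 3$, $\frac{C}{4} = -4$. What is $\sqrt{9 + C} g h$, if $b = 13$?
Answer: $- \frac{280 i \sqrt{7}}{51} \approx - 14.526 i$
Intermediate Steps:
$C = -16$ ($C = 4 \left(-4\right) = -16$)
$g = -12$
$h = \frac{70}{153}$ ($h = \frac{13}{-17} - \frac{11}{-9} = 13 \left(- \frac{1}{17}\right) - - \frac{11}{9} = - \frac{13}{17} + \frac{11}{9} = \frac{70}{153} \approx 0.45752$)
$\sqrt{9 + C} g h = \sqrt{9 - 16} \left(-12\right) \frac{70}{153} = \sqrt{-7} \left(-12\right) \frac{70}{153} = i \sqrt{7} \left(-12\right) \frac{70}{153} = - 12 i \sqrt{7} \cdot \frac{70}{153} = - \frac{280 i \sqrt{7}}{51}$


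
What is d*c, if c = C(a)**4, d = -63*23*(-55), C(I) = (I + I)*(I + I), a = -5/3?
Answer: 885500000000/729 ≈ 1.2147e+9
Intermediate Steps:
a = -5/3 (a = -5*1/3 = -5/3 ≈ -1.6667)
C(I) = 4*I**2 (C(I) = (2*I)*(2*I) = 4*I**2)
d = 79695 (d = -1449*(-55) = 79695)
c = 100000000/6561 (c = (4*(-5/3)**2)**4 = (4*(25/9))**4 = (100/9)**4 = 100000000/6561 ≈ 15242.)
d*c = 79695*(100000000/6561) = 885500000000/729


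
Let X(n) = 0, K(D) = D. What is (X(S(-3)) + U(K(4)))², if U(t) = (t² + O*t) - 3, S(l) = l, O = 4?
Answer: 841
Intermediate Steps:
U(t) = -3 + t² + 4*t (U(t) = (t² + 4*t) - 3 = -3 + t² + 4*t)
(X(S(-3)) + U(K(4)))² = (0 + (-3 + 4² + 4*4))² = (0 + (-3 + 16 + 16))² = (0 + 29)² = 29² = 841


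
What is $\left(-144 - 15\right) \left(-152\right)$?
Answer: $24168$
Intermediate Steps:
$\left(-144 - 15\right) \left(-152\right) = \left(-159\right) \left(-152\right) = 24168$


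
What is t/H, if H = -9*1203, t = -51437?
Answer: 51437/10827 ≈ 4.7508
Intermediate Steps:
H = -10827
t/H = -51437/(-10827) = -51437*(-1/10827) = 51437/10827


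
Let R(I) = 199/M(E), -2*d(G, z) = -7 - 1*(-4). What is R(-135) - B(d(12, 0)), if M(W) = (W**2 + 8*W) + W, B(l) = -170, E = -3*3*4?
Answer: 165439/972 ≈ 170.20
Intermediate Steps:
E = -36 (E = -9*4 = -36)
d(G, z) = 3/2 (d(G, z) = -(-7 - 1*(-4))/2 = -(-7 + 4)/2 = -1/2*(-3) = 3/2)
M(W) = W**2 + 9*W
R(I) = 199/972 (R(I) = 199/((-36*(9 - 36))) = 199/((-36*(-27))) = 199/972)
R(-135) - B(d(12, 0)) = 199/972 - 1*(-170) = 199/972 + 170 = 165439/972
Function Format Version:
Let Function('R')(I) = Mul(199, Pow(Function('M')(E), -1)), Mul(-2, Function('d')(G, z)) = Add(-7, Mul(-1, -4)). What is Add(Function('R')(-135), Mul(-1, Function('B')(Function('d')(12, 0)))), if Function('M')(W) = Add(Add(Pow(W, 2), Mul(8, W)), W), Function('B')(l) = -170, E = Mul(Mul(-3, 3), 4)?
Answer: Rational(165439, 972) ≈ 170.20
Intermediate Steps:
E = -36 (E = Mul(-9, 4) = -36)
Function('d')(G, z) = Rational(3, 2) (Function('d')(G, z) = Mul(Rational(-1, 2), Add(-7, Mul(-1, -4))) = Mul(Rational(-1, 2), Add(-7, 4)) = Mul(Rational(-1, 2), -3) = Rational(3, 2))
Function('M')(W) = Add(Pow(W, 2), Mul(9, W))
Function('R')(I) = Rational(199, 972) (Function('R')(I) = Mul(199, Pow(Mul(-36, Add(9, -36)), -1)) = Mul(199, Pow(Mul(-36, -27), -1)) = Mul(199, Pow(972, -1)) = Mul(199, Rational(1, 972)) = Rational(199, 972))
Add(Function('R')(-135), Mul(-1, Function('B')(Function('d')(12, 0)))) = Add(Rational(199, 972), Mul(-1, -170)) = Add(Rational(199, 972), 170) = Rational(165439, 972)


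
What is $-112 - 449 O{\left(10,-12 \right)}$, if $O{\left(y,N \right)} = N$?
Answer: $5276$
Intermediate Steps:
$-112 - 449 O{\left(10,-12 \right)} = -112 - -5388 = -112 + 5388 = 5276$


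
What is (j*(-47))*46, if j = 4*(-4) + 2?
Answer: 30268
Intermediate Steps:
j = -14 (j = -16 + 2 = -14)
(j*(-47))*46 = -14*(-47)*46 = 658*46 = 30268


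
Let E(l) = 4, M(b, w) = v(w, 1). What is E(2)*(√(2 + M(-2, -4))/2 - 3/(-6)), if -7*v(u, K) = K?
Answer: 2 + 2*√91/7 ≈ 4.7255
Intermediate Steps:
v(u, K) = -K/7
M(b, w) = -⅐ (M(b, w) = -⅐*1 = -⅐)
E(2)*(√(2 + M(-2, -4))/2 - 3/(-6)) = 4*(√(2 - ⅐)/2 - 3/(-6)) = 4*(√(13/7)*(½) - 3*(-⅙)) = 4*((√91/7)*(½) + ½) = 4*(√91/14 + ½) = 4*(½ + √91/14) = 2 + 2*√91/7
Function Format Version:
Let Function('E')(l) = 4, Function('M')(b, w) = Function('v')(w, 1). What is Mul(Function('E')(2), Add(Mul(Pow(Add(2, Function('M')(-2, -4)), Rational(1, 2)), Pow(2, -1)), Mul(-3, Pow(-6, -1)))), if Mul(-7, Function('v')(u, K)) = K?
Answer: Add(2, Mul(Rational(2, 7), Pow(91, Rational(1, 2)))) ≈ 4.7255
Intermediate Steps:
Function('v')(u, K) = Mul(Rational(-1, 7), K)
Function('M')(b, w) = Rational(-1, 7) (Function('M')(b, w) = Mul(Rational(-1, 7), 1) = Rational(-1, 7))
Mul(Function('E')(2), Add(Mul(Pow(Add(2, Function('M')(-2, -4)), Rational(1, 2)), Pow(2, -1)), Mul(-3, Pow(-6, -1)))) = Mul(4, Add(Mul(Pow(Add(2, Rational(-1, 7)), Rational(1, 2)), Pow(2, -1)), Mul(-3, Pow(-6, -1)))) = Mul(4, Add(Mul(Pow(Rational(13, 7), Rational(1, 2)), Rational(1, 2)), Mul(-3, Rational(-1, 6)))) = Mul(4, Add(Mul(Mul(Rational(1, 7), Pow(91, Rational(1, 2))), Rational(1, 2)), Rational(1, 2))) = Mul(4, Add(Mul(Rational(1, 14), Pow(91, Rational(1, 2))), Rational(1, 2))) = Mul(4, Add(Rational(1, 2), Mul(Rational(1, 14), Pow(91, Rational(1, 2))))) = Add(2, Mul(Rational(2, 7), Pow(91, Rational(1, 2))))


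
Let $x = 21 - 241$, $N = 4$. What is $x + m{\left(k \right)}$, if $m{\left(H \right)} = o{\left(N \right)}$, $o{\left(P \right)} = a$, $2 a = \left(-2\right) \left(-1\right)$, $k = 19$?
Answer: $-219$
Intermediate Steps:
$a = 1$ ($a = \frac{\left(-2\right) \left(-1\right)}{2} = \frac{1}{2} \cdot 2 = 1$)
$o{\left(P \right)} = 1$
$m{\left(H \right)} = 1$
$x = -220$ ($x = 21 - 241 = -220$)
$x + m{\left(k \right)} = -220 + 1 = -219$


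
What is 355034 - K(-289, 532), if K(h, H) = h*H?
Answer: 508782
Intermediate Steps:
K(h, H) = H*h
355034 - K(-289, 532) = 355034 - 532*(-289) = 355034 - 1*(-153748) = 355034 + 153748 = 508782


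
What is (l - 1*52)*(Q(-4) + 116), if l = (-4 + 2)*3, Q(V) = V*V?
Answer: -7656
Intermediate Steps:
Q(V) = V²
l = -6 (l = -2*3 = -6)
(l - 1*52)*(Q(-4) + 116) = (-6 - 1*52)*((-4)² + 116) = (-6 - 52)*(16 + 116) = -58*132 = -7656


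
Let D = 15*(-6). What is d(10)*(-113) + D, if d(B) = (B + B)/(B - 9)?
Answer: -2350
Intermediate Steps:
D = -90
d(B) = 2*B/(-9 + B) (d(B) = (2*B)/(-9 + B) = 2*B/(-9 + B))
d(10)*(-113) + D = (2*10/(-9 + 10))*(-113) - 90 = (2*10/1)*(-113) - 90 = (2*10*1)*(-113) - 90 = 20*(-113) - 90 = -2260 - 90 = -2350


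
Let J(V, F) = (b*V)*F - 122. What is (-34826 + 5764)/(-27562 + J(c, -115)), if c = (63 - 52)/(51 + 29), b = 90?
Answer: 232496/232857 ≈ 0.99845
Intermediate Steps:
c = 11/80 ≈ 0.13750
J(V, F) = -122 + 90*F*V (J(V, F) = (90*V)*F - 122 = 90*F*V - 122 = -122 + 90*F*V)
(-34826 + 5764)/(-27562 + J(c, -115)) = (-34826 + 5764)/(-27562 + (-122 + 90*(-115)*(11/80))) = -29062/(-27562 + (-122 - 11385/8)) = -29062/(-27562 - 12361/8) = -29062/(-232857/8) = -29062*(-8/232857) = 232496/232857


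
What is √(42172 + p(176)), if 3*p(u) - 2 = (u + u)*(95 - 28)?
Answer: √50034 ≈ 223.68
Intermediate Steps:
p(u) = ⅔ + 134*u/3 (p(u) = ⅔ + ((u + u)*(95 - 28))/3 = ⅔ + ((2*u)*67)/3 = ⅔ + (134*u)/3 = ⅔ + 134*u/3)
√(42172 + p(176)) = √(42172 + (⅔ + (134/3)*176)) = √(42172 + (⅔ + 23584/3)) = √(42172 + 7862) = √50034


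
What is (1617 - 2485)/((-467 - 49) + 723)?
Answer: -868/207 ≈ -4.1932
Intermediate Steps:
(1617 - 2485)/((-467 - 49) + 723) = -868/(-516 + 723) = -868/207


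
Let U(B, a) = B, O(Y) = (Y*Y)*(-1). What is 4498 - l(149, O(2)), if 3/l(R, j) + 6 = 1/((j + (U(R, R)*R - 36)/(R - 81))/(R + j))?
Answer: 546563683/121498 ≈ 4498.5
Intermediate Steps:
O(Y) = -Y**2 (O(Y) = Y**2*(-1) = -Y**2)
l(R, j) = 3/(-6 + (R + j)/(j + (-36 + R**2)/(-81 + R))) (l(R, j) = 3/(-6 + 1/((j + (R*R - 36)/(R - 81))/(R + j))) = 3/(-6 + 1/((j + (R**2 - 36)/(-81 + R))/(R + j))) = 3/(-6 + 1/((j + (-36 + R**2)/(-81 + R))/(R + j))) = 3/(-6 + (R + j)/(j + (-36 + R**2)/(-81 + R))))
4498 - l(149, O(2)) = 4498 - 3*(-36 + 149**2 - (-81)*2**2 + 149*(-1*2**2))/(216 - 81*149 - 5*149**2 + 405*(-1*2**2) - 5*149*(-1*2**2)) = 4498 - 3*(-36 + 22201 - (-81)*4 + 149*(-1*4))/(216 - 12069 - 5*22201 + 405*(-1*4) - 5*149*(-1*4)) = 4498 - 3*(-36 + 22201 - 81*(-4) + 149*(-4))/(216 - 12069 - 111005 + 405*(-4) - 5*149*(-4)) = 4498 - 3*(-36 + 22201 + 324 - 596)/(216 - 12069 - 111005 - 1620 + 2980) = 4498 - 3*21893/(-121498) = 4498 - 3*(-1)*21893/121498 = 4498 - 1*(-65679/121498) = 4498 + 65679/121498 = 546563683/121498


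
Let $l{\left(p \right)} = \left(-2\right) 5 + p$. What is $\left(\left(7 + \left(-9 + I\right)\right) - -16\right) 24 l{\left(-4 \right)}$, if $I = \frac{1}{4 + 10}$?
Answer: $-4728$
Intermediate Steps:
$I = \frac{1}{14} \approx 0.071429$
$l{\left(p \right)} = -10 + p$
$\left(\left(7 + \left(-9 + I\right)\right) - -16\right) 24 l{\left(-4 \right)} = \left(\left(7 + \left(-9 + \frac{1}{14}\right)\right) - -16\right) 24 \left(-10 - 4\right) = \left(\left(7 - \frac{125}{14}\right) + 16\right) 24 \left(-14\right) = \left(- \frac{27}{14} + 16\right) 24 \left(-14\right) = \frac{197}{14} \cdot 24 \left(-14\right) = \frac{2364}{7} \left(-14\right) = -4728$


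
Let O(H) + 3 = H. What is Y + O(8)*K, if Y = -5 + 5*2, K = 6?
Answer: 35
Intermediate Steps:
Y = 5 (Y = -5 + 10 = 5)
O(H) = -3 + H
Y + O(8)*K = 5 + (-3 + 8)*6 = 5 + 5*6 = 5 + 30 = 35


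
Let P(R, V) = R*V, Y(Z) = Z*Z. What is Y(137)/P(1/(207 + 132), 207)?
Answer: 2120897/69 ≈ 30738.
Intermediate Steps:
Y(Z) = Z²
Y(137)/P(1/(207 + 132), 207) = 137²/((207/(207 + 132))) = 18769/((207/339)) = 18769/(((1/339)*207)) = 18769/(69/113) = 18769*(113/69) = 2120897/69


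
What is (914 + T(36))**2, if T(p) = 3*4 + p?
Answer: 925444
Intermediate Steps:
T(p) = 12 + p
(914 + T(36))**2 = (914 + (12 + 36))**2 = (914 + 48)**2 = 962**2 = 925444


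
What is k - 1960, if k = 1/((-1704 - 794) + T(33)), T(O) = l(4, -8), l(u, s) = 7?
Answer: -4882361/2491 ≈ -1960.0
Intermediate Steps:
T(O) = 7
k = -1/2491 (k = 1/((-1704 - 794) + 7) = 1/(-2498 + 7) = 1/(-2491) = -1/2491 ≈ -0.00040145)
k - 1960 = -1/2491 - 1960 = -4882361/2491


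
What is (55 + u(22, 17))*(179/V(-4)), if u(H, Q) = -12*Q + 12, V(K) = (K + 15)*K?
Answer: 24523/44 ≈ 557.34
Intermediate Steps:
V(K) = K*(15 + K) (V(K) = (15 + K)*K = K*(15 + K))
u(H, Q) = 12 - 12*Q
(55 + u(22, 17))*(179/V(-4)) = (55 + (12 - 12*17))*(179/((-4*(15 - 4)))) = (55 + (12 - 204))*(179/((-4*11))) = (55 - 192)*(179/(-44)) = -24523*(-1)/44 = -137*(-179/44) = 24523/44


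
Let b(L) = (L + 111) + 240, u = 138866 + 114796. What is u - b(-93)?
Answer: 253404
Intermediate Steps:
u = 253662
b(L) = 351 + L (b(L) = (111 + L) + 240 = 351 + L)
u - b(-93) = 253662 - (351 - 93) = 253662 - 1*258 = 253662 - 258 = 253404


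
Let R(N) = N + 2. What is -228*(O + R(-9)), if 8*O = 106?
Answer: -1425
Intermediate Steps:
O = 53/4 (O = (⅛)*106 = 53/4 ≈ 13.250)
R(N) = 2 + N
-228*(O + R(-9)) = -228*(53/4 + (2 - 9)) = -228*(53/4 - 7) = -228*25/4 = -1425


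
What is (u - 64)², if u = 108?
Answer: 1936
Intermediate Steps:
(u - 64)² = (108 - 64)² = 44² = 1936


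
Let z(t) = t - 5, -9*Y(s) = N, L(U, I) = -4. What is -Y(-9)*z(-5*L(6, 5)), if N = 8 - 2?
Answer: 10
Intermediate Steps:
N = 6
Y(s) = -⅔ (Y(s) = -⅑*6 = -⅔)
z(t) = -5 + t
-Y(-9)*z(-5*L(6, 5)) = -(-2)*(-5 - 5*(-4))/3 = -(-2)*(-5 + 20)/3 = -(-2)*15/3 = -1*(-10) = 10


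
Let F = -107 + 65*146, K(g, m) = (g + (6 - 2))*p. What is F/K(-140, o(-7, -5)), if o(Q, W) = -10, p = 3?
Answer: -9383/408 ≈ -22.998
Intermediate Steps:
K(g, m) = 12 + 3*g (K(g, m) = (g + (6 - 2))*3 = (g + 4)*3 = (4 + g)*3 = 12 + 3*g)
F = 9383 (F = -107 + 9490 = 9383)
F/K(-140, o(-7, -5)) = 9383/(12 + 3*(-140)) = 9383/(12 - 420) = 9383/(-408) = 9383*(-1/408) = -9383/408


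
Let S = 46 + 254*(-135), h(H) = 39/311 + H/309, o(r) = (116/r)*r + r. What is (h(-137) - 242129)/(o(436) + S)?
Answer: 23268385327/3237767508 ≈ 7.1866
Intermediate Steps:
o(r) = 116 + r
h(H) = 39/311 + H/309 (h(H) = 39*(1/311) + H*(1/309) = 39/311 + H/309)
S = -34244 (S = 46 - 34290 = -34244)
(h(-137) - 242129)/(o(436) + S) = ((39/311 + (1/309)*(-137)) - 242129)/((116 + 436) - 34244) = ((39/311 - 137/309) - 242129)/(552 - 34244) = (-30556/96099 - 242129)/(-33692) = -23268385327/96099*(-1/33692) = 23268385327/3237767508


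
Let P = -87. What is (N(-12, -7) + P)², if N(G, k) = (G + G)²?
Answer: 239121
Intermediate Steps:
N(G, k) = 4*G² (N(G, k) = (2*G)² = 4*G²)
(N(-12, -7) + P)² = (4*(-12)² - 87)² = (4*144 - 87)² = (576 - 87)² = 489² = 239121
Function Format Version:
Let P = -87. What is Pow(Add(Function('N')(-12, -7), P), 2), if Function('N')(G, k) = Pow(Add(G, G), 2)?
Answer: 239121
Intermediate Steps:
Function('N')(G, k) = Mul(4, Pow(G, 2)) (Function('N')(G, k) = Pow(Mul(2, G), 2) = Mul(4, Pow(G, 2)))
Pow(Add(Function('N')(-12, -7), P), 2) = Pow(Add(Mul(4, Pow(-12, 2)), -87), 2) = Pow(Add(Mul(4, 144), -87), 2) = Pow(Add(576, -87), 2) = Pow(489, 2) = 239121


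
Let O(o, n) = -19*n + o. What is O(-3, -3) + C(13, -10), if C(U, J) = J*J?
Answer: 154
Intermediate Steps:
C(U, J) = J²
O(o, n) = o - 19*n
O(-3, -3) + C(13, -10) = (-3 - 19*(-3)) + (-10)² = (-3 + 57) + 100 = 54 + 100 = 154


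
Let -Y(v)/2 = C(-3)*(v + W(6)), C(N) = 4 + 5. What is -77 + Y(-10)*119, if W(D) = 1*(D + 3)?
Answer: 2065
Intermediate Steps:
C(N) = 9
W(D) = 3 + D (W(D) = 1*(3 + D) = 3 + D)
Y(v) = -162 - 18*v (Y(v) = -18*(v + (3 + 6)) = -18*(v + 9) = -18*(9 + v) = -2*(81 + 9*v) = -162 - 18*v)
-77 + Y(-10)*119 = -77 + (-162 - 18*(-10))*119 = -77 + (-162 + 180)*119 = -77 + 18*119 = -77 + 2142 = 2065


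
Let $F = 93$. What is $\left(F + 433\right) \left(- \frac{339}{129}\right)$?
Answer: $- \frac{59438}{43} \approx -1382.3$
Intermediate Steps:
$\left(F + 433\right) \left(- \frac{339}{129}\right) = \left(93 + 433\right) \left(- \frac{339}{129}\right) = 526 \left(\left(-339\right) \frac{1}{129}\right) = 526 \left(- \frac{113}{43}\right) = - \frac{59438}{43}$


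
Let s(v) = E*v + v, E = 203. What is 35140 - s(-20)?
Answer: 39220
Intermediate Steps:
s(v) = 204*v (s(v) = 203*v + v = 204*v)
35140 - s(-20) = 35140 - 204*(-20) = 35140 - 1*(-4080) = 35140 + 4080 = 39220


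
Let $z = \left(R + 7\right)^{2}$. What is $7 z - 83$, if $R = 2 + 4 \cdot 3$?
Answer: $3004$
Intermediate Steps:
$R = 14$ ($R = 2 + 12 = 14$)
$z = 441$ ($z = \left(14 + 7\right)^{2} = 21^{2} = 441$)
$7 z - 83 = 7 \cdot 441 - 83 = 3087 - 83 = 3004$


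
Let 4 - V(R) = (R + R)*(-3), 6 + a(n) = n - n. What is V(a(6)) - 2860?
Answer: -2892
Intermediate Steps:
a(n) = -6 (a(n) = -6 + (n - n) = -6 + 0 = -6)
V(R) = 4 + 6*R (V(R) = 4 - (R + R)*(-3) = 4 - 2*R*(-3) = 4 - (-6)*R = 4 + 6*R)
V(a(6)) - 2860 = (4 + 6*(-6)) - 2860 = (4 - 36) - 2860 = -32 - 2860 = -2892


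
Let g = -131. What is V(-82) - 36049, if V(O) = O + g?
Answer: -36262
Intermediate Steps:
V(O) = -131 + O (V(O) = O - 131 = -131 + O)
V(-82) - 36049 = (-131 - 82) - 36049 = -213 - 36049 = -36262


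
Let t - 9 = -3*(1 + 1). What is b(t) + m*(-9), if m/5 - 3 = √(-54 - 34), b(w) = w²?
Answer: -126 - 90*I*√22 ≈ -126.0 - 422.14*I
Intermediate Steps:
t = 3 (t = 9 - 3*(1 + 1) = 9 - 3*2 = 9 - 6 = 3)
m = 15 + 10*I*√22 (m = 15 + 5*√(-54 - 34) = 15 + 5*√(-88) = 15 + 5*(2*I*√22) = 15 + 10*I*√22 ≈ 15.0 + 46.904*I)
b(t) + m*(-9) = 3² + (15 + 10*I*√22)*(-9) = 9 + (-135 - 90*I*√22) = -126 - 90*I*√22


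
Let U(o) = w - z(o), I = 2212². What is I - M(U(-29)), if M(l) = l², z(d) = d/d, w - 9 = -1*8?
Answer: 4892944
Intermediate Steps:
w = 1 (w = 9 - 1*8 = 9 - 8 = 1)
I = 4892944
z(d) = 1
U(o) = 0 (U(o) = 1 - 1*1 = 1 - 1 = 0)
I - M(U(-29)) = 4892944 - 1*0² = 4892944 - 1*0 = 4892944 + 0 = 4892944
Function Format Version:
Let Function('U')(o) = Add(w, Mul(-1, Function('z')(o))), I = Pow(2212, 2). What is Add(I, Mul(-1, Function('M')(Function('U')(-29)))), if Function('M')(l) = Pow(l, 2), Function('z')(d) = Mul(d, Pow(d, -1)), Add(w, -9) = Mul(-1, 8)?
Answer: 4892944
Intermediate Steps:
w = 1 (w = Add(9, Mul(-1, 8)) = Add(9, -8) = 1)
I = 4892944
Function('z')(d) = 1
Function('U')(o) = 0 (Function('U')(o) = Add(1, Mul(-1, 1)) = Add(1, -1) = 0)
Add(I, Mul(-1, Function('M')(Function('U')(-29)))) = Add(4892944, Mul(-1, Pow(0, 2))) = Add(4892944, Mul(-1, 0)) = Add(4892944, 0) = 4892944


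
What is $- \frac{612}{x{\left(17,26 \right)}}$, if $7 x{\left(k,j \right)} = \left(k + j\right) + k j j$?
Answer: $- \frac{1428}{3845} \approx -0.37139$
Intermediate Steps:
$x{\left(k,j \right)} = \frac{j}{7} + \frac{k}{7} + \frac{k j^{2}}{7}$ ($x{\left(k,j \right)} = \frac{\left(k + j\right) + k j j}{7} = \frac{\left(j + k\right) + j k j}{7} = \frac{\left(j + k\right) + k j^{2}}{7} = \frac{j + k + k j^{2}}{7} = \frac{j}{7} + \frac{k}{7} + \frac{k j^{2}}{7}$)
$- \frac{612}{x{\left(17,26 \right)}} = - \frac{612}{\frac{1}{7} \cdot 26 + \frac{1}{7} \cdot 17 + \frac{1}{7} \cdot 17 \cdot 26^{2}} = - \frac{612}{\frac{26}{7} + \frac{17}{7} + \frac{1}{7} \cdot 17 \cdot 676} = - \frac{612}{\frac{26}{7} + \frac{17}{7} + \frac{11492}{7}} = - \frac{612}{\frac{11535}{7}} = \left(-612\right) \frac{7}{11535} = - \frac{1428}{3845}$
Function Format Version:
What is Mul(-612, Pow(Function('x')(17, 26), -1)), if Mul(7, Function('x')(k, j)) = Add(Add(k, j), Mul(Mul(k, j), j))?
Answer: Rational(-1428, 3845) ≈ -0.37139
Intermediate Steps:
Function('x')(k, j) = Add(Mul(Rational(1, 7), j), Mul(Rational(1, 7), k), Mul(Rational(1, 7), k, Pow(j, 2))) (Function('x')(k, j) = Mul(Rational(1, 7), Add(Add(k, j), Mul(Mul(k, j), j))) = Mul(Rational(1, 7), Add(Add(j, k), Mul(Mul(j, k), j))) = Mul(Rational(1, 7), Add(Add(j, k), Mul(k, Pow(j, 2)))) = Mul(Rational(1, 7), Add(j, k, Mul(k, Pow(j, 2)))) = Add(Mul(Rational(1, 7), j), Mul(Rational(1, 7), k), Mul(Rational(1, 7), k, Pow(j, 2))))
Mul(-612, Pow(Function('x')(17, 26), -1)) = Mul(-612, Pow(Add(Mul(Rational(1, 7), 26), Mul(Rational(1, 7), 17), Mul(Rational(1, 7), 17, Pow(26, 2))), -1)) = Mul(-612, Pow(Add(Rational(26, 7), Rational(17, 7), Mul(Rational(1, 7), 17, 676)), -1)) = Mul(-612, Pow(Add(Rational(26, 7), Rational(17, 7), Rational(11492, 7)), -1)) = Mul(-612, Pow(Rational(11535, 7), -1)) = Mul(-612, Rational(7, 11535)) = Rational(-1428, 3845)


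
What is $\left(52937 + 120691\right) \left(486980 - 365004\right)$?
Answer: $21178448928$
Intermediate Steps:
$\left(52937 + 120691\right) \left(486980 - 365004\right) = 173628 \cdot 121976 = 21178448928$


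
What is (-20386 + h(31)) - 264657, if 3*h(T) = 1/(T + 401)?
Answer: -369415727/1296 ≈ -2.8504e+5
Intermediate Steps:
h(T) = 1/(3*(401 + T)) (h(T) = 1/(3*(T + 401)) = 1/(3*(401 + T)))
(-20386 + h(31)) - 264657 = (-20386 + 1/(3*(401 + 31))) - 264657 = (-20386 + (1/3)/432) - 264657 = (-20386 + (1/3)*(1/432)) - 264657 = (-20386 + 1/1296) - 264657 = -26420255/1296 - 264657 = -369415727/1296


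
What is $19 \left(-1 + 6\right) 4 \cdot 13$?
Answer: $4940$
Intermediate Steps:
$19 \left(-1 + 6\right) 4 \cdot 13 = 19 \cdot 5 \cdot 4 \cdot 13 = 19 \cdot 20 \cdot 13 = 380 \cdot 13 = 4940$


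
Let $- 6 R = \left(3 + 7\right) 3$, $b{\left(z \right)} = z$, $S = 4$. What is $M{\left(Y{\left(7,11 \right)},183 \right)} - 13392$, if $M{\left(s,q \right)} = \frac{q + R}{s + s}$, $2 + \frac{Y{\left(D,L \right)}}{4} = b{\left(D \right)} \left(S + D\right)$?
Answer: $- \frac{4017511}{300} \approx -13392.0$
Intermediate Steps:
$Y{\left(D,L \right)} = -8 + 4 D \left(4 + D\right)$
$R = -5$ ($R = - \frac{\left(3 + 7\right) 3}{6} = - \frac{10 \cdot 3}{6} = \left(- \frac{1}{6}\right) 30 = -5$)
$M{\left(s,q \right)} = \frac{-5 + q}{2 s}$ ($M{\left(s,q \right)} = \frac{q - 5}{s + s} = \frac{-5 + q}{2 s}$)
$M{\left(Y{\left(7,11 \right)},183 \right)} - 13392 = \frac{-5 + 183}{2 \left(-8 + 4 \cdot 7^{2} + 16 \cdot 7\right)} - 13392 = \frac{1}{2} \frac{1}{-8 + 4 \cdot 49 + 112} \cdot 178 - 13392 = \frac{1}{2} \frac{1}{-8 + 196 + 112} \cdot 178 - 13392 = \frac{1}{2} \cdot \frac{1}{300} \cdot 178 - 13392 = \frac{89}{300} - 13392 = - \frac{4017511}{300}$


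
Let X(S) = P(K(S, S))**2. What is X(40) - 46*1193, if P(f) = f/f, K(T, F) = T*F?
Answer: -54877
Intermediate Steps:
K(T, F) = F*T
P(f) = 1
X(S) = 1 (X(S) = 1**2 = 1)
X(40) - 46*1193 = 1 - 46*1193 = 1 - 54878 = -54877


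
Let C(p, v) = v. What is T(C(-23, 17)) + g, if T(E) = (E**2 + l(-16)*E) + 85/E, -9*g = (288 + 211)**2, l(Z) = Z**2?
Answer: -207187/9 ≈ -23021.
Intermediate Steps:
g = -249001/9 (g = -(288 + 211)**2/9 = -1/9*499**2 = -1/9*249001 = -249001/9 ≈ -27667.)
T(E) = E**2 + 85/E + 256*E (T(E) = (E**2 + (-16)**2*E) + 85/E = (E**2 + 256*E) + 85/E = E**2 + 85/E + 256*E)
T(C(-23, 17)) + g = (85 + 17**2*(256 + 17))/17 - 249001/9 = (85 + 289*273)/17 - 249001/9 = (85 + 78897)/17 - 249001/9 = (1/17)*78982 - 249001/9 = 4646 - 249001/9 = -207187/9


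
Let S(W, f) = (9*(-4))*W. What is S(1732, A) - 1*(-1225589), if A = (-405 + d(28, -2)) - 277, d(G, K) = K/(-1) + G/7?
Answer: 1163237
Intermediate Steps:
d(G, K) = -K + G/7 (d(G, K) = K*(-1) + G*(⅐) = -K + G/7)
A = -676 (A = (-405 + (-1*(-2) + (⅐)*28)) - 277 = (-405 + (2 + 4)) - 277 = (-405 + 6) - 277 = -399 - 277 = -676)
S(W, f) = -36*W
S(1732, A) - 1*(-1225589) = -36*1732 - 1*(-1225589) = -62352 + 1225589 = 1163237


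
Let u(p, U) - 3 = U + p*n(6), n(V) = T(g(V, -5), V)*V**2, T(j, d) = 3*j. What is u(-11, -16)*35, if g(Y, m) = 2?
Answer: -83615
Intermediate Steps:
n(V) = 6*V**2 (n(V) = (3*2)*V**2 = 6*V**2)
u(p, U) = 3 + U + 216*p (u(p, U) = 3 + (U + p*(6*6**2)) = 3 + (U + p*(6*36)) = 3 + (U + p*216) = 3 + (U + 216*p) = 3 + U + 216*p)
u(-11, -16)*35 = (3 - 16 + 216*(-11))*35 = (3 - 16 - 2376)*35 = -2389*35 = -83615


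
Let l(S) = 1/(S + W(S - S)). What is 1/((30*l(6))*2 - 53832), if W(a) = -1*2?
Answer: -1/53817 ≈ -1.8581e-5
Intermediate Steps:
W(a) = -2
l(S) = 1/(-2 + S) (l(S) = 1/(S - 2) = 1/(-2 + S))
1/((30*l(6))*2 - 53832) = 1/((30/(-2 + 6))*2 - 53832) = 1/((30/4)*2 - 53832) = 1/((30*(1/4))*2 - 53832) = 1/((15/2)*2 - 53832) = 1/(15 - 53832) = 1/(-53817) = -1/53817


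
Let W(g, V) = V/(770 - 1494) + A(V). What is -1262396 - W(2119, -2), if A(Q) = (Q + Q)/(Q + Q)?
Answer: -456987715/362 ≈ -1.2624e+6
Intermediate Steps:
A(Q) = 1 (A(Q) = (2*Q)/((2*Q)) = (2*Q)*(1/(2*Q)) = 1)
W(g, V) = 1 - V/724 (W(g, V) = V/(770 - 1494) + 1 = V/(-724) + 1 = -V/724 + 1 = 1 - V/724)
-1262396 - W(2119, -2) = -1262396 - (1 - 1/724*(-2)) = -1262396 - (1 + 1/362) = -1262396 - 1*363/362 = -1262396 - 363/362 = -456987715/362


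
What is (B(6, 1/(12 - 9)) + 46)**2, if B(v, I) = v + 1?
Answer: 2809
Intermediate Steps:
B(v, I) = 1 + v
(B(6, 1/(12 - 9)) + 46)**2 = ((1 + 6) + 46)**2 = (7 + 46)**2 = 53**2 = 2809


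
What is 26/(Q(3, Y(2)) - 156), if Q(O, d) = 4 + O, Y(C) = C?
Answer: -26/149 ≈ -0.17450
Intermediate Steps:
26/(Q(3, Y(2)) - 156) = 26/((4 + 3) - 156) = 26/(7 - 156) = 26/(-149) = -1/149*26 = -26/149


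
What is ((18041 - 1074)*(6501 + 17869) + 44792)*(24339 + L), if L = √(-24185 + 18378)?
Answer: 10064920835298 + 413530582*I*√5807 ≈ 1.0065e+13 + 3.1513e+10*I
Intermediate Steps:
L = I*√5807 (L = √(-5807) = I*√5807 ≈ 76.204*I)
((18041 - 1074)*(6501 + 17869) + 44792)*(24339 + L) = ((18041 - 1074)*(6501 + 17869) + 44792)*(24339 + I*√5807) = (16967*24370 + 44792)*(24339 + I*√5807) = (413485790 + 44792)*(24339 + I*√5807) = 413530582*(24339 + I*√5807) = 10064920835298 + 413530582*I*√5807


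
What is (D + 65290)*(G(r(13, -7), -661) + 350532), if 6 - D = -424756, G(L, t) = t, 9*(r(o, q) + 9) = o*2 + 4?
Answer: 171454983292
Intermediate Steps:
r(o, q) = -77/9 + 2*o/9 (r(o, q) = -9 + (o*2 + 4)/9 = -9 + (2*o + 4)/9 = -9 + (4 + 2*o)/9 = -9 + (4/9 + 2*o/9) = -77/9 + 2*o/9)
D = 424762 (D = 6 - 1*(-424756) = 6 + 424756 = 424762)
(D + 65290)*(G(r(13, -7), -661) + 350532) = (424762 + 65290)*(-661 + 350532) = 490052*349871 = 171454983292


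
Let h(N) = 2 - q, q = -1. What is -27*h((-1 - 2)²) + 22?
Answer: -59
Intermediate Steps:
h(N) = 3 (h(N) = 2 - 1*(-1) = 2 + 1 = 3)
-27*h((-1 - 2)²) + 22 = -27*3 + 22 = -81 + 22 = -59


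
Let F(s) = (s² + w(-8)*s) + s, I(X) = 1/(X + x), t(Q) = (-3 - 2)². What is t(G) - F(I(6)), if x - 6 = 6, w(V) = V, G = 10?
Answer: 8225/324 ≈ 25.386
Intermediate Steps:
t(Q) = 25 (t(Q) = (-5)² = 25)
x = 12 (x = 6 + 6 = 12)
I(X) = 1/(12 + X) (I(X) = 1/(X + 12) = 1/(12 + X))
F(s) = s² - 7*s (F(s) = (s² - 8*s) + s = s² - 7*s)
t(G) - F(I(6)) = 25 - (-7 + 1/(12 + 6))/(12 + 6) = 25 - (-7 + 1/18)/18 = 25 - (-125)/(18*18) = 25 - 1*(-125/324) = 25 + 125/324 = 8225/324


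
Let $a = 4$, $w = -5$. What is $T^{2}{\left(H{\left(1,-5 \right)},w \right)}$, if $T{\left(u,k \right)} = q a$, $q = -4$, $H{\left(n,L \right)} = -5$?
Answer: $256$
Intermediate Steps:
$T{\left(u,k \right)} = -16$ ($T{\left(u,k \right)} = \left(-4\right) 4 = -16$)
$T^{2}{\left(H{\left(1,-5 \right)},w \right)} = \left(-16\right)^{2} = 256$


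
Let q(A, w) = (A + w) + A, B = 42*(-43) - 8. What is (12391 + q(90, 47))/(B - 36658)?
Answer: -2103/6412 ≈ -0.32798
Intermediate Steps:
B = -1814 (B = -1806 - 8 = -1814)
q(A, w) = w + 2*A
(12391 + q(90, 47))/(B - 36658) = (12391 + (47 + 2*90))/(-1814 - 36658) = (12391 + (47 + 180))/(-38472) = (12391 + 227)*(-1/38472) = 12618*(-1/38472) = -2103/6412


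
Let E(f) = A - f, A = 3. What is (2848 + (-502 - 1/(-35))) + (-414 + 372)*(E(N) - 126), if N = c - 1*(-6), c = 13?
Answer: 290851/35 ≈ 8310.0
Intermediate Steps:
N = 19 (N = 13 - 1*(-6) = 13 + 6 = 19)
E(f) = 3 - f
(2848 + (-502 - 1/(-35))) + (-414 + 372)*(E(N) - 126) = (2848 + (-502 - 1/(-35))) + (-414 + 372)*((3 - 1*19) - 126) = (2848 + (-502 - 1*(-1/35))) - 42*((3 - 19) - 126) = (2848 + (-502 + 1/35)) - 42*(-16 - 126) = (2848 - 17569/35) - 42*(-142) = 82111/35 + 5964 = 290851/35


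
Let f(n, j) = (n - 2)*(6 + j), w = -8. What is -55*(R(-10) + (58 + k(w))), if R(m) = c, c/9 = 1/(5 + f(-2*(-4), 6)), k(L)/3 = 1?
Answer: -23530/7 ≈ -3361.4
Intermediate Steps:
k(L) = 3 (k(L) = 3*1 = 3)
f(n, j) = (-2 + n)*(6 + j)
c = 9/77 (c = 9/(5 + (-12 - 2*6 + 6*(-2*(-4)) + 6*(-2*(-4)))) = 9/(5 + (-12 - 12 + 6*8 + 6*8)) = 9/(5 + (-12 - 12 + 48 + 48)) = 9/(5 + 72) = 9/77 ≈ 0.11688)
R(m) = 9/77
-55*(R(-10) + (58 + k(w))) = -55*(9/77 + (58 + 3)) = -55*(9/77 + 61) = -55*4706/77 = -23530/7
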